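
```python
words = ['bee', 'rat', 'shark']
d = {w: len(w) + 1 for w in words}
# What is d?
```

{'bee': 4, 'rat': 4, 'shark': 6}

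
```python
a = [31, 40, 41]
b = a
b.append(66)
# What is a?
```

After line 1: a = [31, 40, 41]
After line 2 (b = a is an alias, same object): a = [31, 40, 41], b = [31, 40, 41]
After line 3 (b.append mutates the shared list): a = [31, 40, 41, 66], b = [31, 40, 41, 66]

[31, 40, 41, 66]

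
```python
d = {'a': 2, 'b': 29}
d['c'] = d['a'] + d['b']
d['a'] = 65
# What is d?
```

After line 1: d = {'a': 2, 'b': 29}
After line 2 (d['c'] = 2 + 29): d = {'a': 2, 'b': 29, 'c': 31}
After line 3: d = {'a': 65, 'b': 29, 'c': 31}

{'a': 65, 'b': 29, 'c': 31}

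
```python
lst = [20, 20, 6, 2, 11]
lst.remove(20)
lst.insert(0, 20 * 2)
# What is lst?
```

After line 1: lst = [20, 20, 6, 2, 11]
After line 2 (remove first 20): lst = [20, 6, 2, 11]
After line 3 (insert 40 at index 0): lst = [40, 20, 6, 2, 11]

[40, 20, 6, 2, 11]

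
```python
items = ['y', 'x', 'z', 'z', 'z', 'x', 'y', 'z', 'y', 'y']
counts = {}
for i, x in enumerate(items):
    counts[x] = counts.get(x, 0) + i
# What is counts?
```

Initial: counts = {}, items = ['y', 'x', 'z', 'z', 'z', 'x', 'y', 'z', 'y', 'y']
i=0, x='y': counts = {'y': 0}
i=1, x='x': counts = {'y': 0, 'x': 1}
i=2, x='z': counts = {'y': 0, 'x': 1, 'z': 2}
i=3, x='z': counts = {'y': 0, 'x': 1, 'z': 5}
i=4, x='z': counts = {'y': 0, 'x': 1, 'z': 9}
i=5, x='x': counts = {'y': 0, 'x': 6, 'z': 9}
i=6, x='y': counts = {'y': 6, 'x': 6, 'z': 9}
i=7, x='z': counts = {'y': 6, 'x': 6, 'z': 16}
i=8, x='y': counts = {'y': 14, 'x': 6, 'z': 16}
i=9, x='y': counts = {'y': 23, 'x': 6, 'z': 16}

{'y': 23, 'x': 6, 'z': 16}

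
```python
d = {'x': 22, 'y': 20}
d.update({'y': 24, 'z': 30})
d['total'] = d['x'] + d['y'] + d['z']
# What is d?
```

After line 1: d = {'x': 22, 'y': 20}
After line 2 (y overwritten, z added): d = {'x': 22, 'y': 24, 'z': 30}
After line 3 (total = 22 + 24 + 30 = 76): d = {'x': 22, 'y': 24, 'z': 30, 'total': 76}

{'x': 22, 'y': 24, 'z': 30, 'total': 76}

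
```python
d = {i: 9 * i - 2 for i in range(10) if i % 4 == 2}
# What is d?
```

{2: 16, 6: 52}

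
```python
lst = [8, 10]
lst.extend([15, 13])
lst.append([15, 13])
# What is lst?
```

After line 1: lst = [8, 10]
After line 2 (extend unpacks [15, 13]): lst = [8, 10, 15, 13]
After line 3 (append adds [15, 13] as single element): lst = [8, 10, 15, 13, [15, 13]]

[8, 10, 15, 13, [15, 13]]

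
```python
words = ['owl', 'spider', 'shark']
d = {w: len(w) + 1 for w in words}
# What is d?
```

{'owl': 4, 'spider': 7, 'shark': 6}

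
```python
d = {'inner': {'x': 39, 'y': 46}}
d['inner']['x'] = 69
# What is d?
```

After line 1: d = {'inner': {'x': 39, 'y': 46}}
After line 2 (inner x overwritten): d = {'inner': {'x': 69, 'y': 46}}

{'inner': {'x': 69, 'y': 46}}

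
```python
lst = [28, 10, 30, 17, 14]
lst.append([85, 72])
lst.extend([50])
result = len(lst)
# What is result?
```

After line 1: lst = [28, 10, 30, 17, 14]
After line 2 (append adds [85, 72] as single element): lst = [28, 10, 30, 17, 14, [85, 72]]
After line 3 (extend unpacks [50], adds 50): lst = [28, 10, 30, 17, 14, [85, 72], 50]
After line 4: result = len(lst) = 7

7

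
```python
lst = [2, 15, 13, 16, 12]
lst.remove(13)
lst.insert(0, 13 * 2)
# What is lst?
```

After line 1: lst = [2, 15, 13, 16, 12]
After line 2 (remove first 13): lst = [2, 15, 16, 12]
After line 3 (insert 26 at index 0): lst = [26, 2, 15, 16, 12]

[26, 2, 15, 16, 12]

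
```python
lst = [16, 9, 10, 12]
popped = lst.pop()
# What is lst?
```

[16, 9, 10]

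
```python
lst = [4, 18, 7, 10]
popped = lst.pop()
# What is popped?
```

10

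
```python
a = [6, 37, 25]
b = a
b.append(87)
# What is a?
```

After line 1: a = [6, 37, 25]
After line 2 (b = a is an alias, same object): a = [6, 37, 25], b = [6, 37, 25]
After line 3 (b.append mutates the shared list): a = [6, 37, 25, 87], b = [6, 37, 25, 87]

[6, 37, 25, 87]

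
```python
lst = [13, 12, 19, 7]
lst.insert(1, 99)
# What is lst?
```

[13, 99, 12, 19, 7]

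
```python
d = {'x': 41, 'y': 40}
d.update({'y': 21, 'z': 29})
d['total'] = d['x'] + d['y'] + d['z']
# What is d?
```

After line 1: d = {'x': 41, 'y': 40}
After line 2 (y overwritten, z added): d = {'x': 41, 'y': 21, 'z': 29}
After line 3 (total = 41 + 21 + 29 = 91): d = {'x': 41, 'y': 21, 'z': 29, 'total': 91}

{'x': 41, 'y': 21, 'z': 29, 'total': 91}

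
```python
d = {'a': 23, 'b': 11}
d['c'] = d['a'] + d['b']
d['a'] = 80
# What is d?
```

After line 1: d = {'a': 23, 'b': 11}
After line 2 (d['c'] = 23 + 11): d = {'a': 23, 'b': 11, 'c': 34}
After line 3: d = {'a': 80, 'b': 11, 'c': 34}

{'a': 80, 'b': 11, 'c': 34}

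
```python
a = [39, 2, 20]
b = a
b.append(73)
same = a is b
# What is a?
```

After line 1: a = [39, 2, 20]
After line 2 (b = a is an alias, same object): a = [39, 2, 20], b = [39, 2, 20]
After line 3 (b.append mutates the shared list): a = [39, 2, 20, 73], b = [39, 2, 20, 73]
After line 4 (same = a is b; same object -> True): same = True

[39, 2, 20, 73]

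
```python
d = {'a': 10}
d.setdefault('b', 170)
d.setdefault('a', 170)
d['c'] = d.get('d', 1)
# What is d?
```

After line 1: d = {'a': 10}
After line 2 (setdefault adds 'b'=170): d = {'a': 10, 'b': 170}
After line 3 (setdefault 'a' no-op, already exists): d = {'a': 10, 'b': 170}
After line 4 (get('d', 1) returns default since 'd' not in d): d = {'a': 10, 'b': 170, 'c': 1}

{'a': 10, 'b': 170, 'c': 1}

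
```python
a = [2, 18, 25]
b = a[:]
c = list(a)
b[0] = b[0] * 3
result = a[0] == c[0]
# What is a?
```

After line 1: a = [2, 18, 25]
After line 2 (b = a[:], copy): a = [2, 18, 25], b = [2, 18, 25]
After line 3 (c = list(a) is a copy, new object): c = [2, 18, 25]
After line 4 (b[0] = 2 * 3 = 6; only b mutates (copy)): a = [2, 18, 25], b = [6, 18, 25], c = [2, 18, 25]
After line 5 (a[0] = 2, c[0] = 2; result = True)

[2, 18, 25]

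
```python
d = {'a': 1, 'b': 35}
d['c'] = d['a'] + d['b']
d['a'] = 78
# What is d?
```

After line 1: d = {'a': 1, 'b': 35}
After line 2 (d['c'] = 1 + 35): d = {'a': 1, 'b': 35, 'c': 36}
After line 3: d = {'a': 78, 'b': 35, 'c': 36}

{'a': 78, 'b': 35, 'c': 36}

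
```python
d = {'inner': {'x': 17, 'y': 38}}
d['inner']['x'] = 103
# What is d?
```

After line 1: d = {'inner': {'x': 17, 'y': 38}}
After line 2 (inner x overwritten): d = {'inner': {'x': 103, 'y': 38}}

{'inner': {'x': 103, 'y': 38}}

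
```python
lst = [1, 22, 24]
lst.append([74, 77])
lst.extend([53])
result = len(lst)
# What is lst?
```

After line 1: lst = [1, 22, 24]
After line 2 (append adds [74, 77] as single element): lst = [1, 22, 24, [74, 77]]
After line 3 (extend unpacks [53], adds 53): lst = [1, 22, 24, [74, 77], 53]
After line 4: result = len(lst) = 5

[1, 22, 24, [74, 77], 53]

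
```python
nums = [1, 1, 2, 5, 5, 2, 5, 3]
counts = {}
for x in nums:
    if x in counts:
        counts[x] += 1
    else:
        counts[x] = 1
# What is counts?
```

Initial: counts = {}, nums = [1, 1, 2, 5, 5, 2, 5, 3]
See 1: counts = {1: 1}
See 1: counts = {1: 2}
See 2: counts = {1: 2, 2: 1}
See 5: counts = {1: 2, 2: 1, 5: 1}
See 5: counts = {1: 2, 2: 1, 5: 2}
See 2: counts = {1: 2, 2: 2, 5: 2}
See 5: counts = {1: 2, 2: 2, 5: 3}
See 3: counts = {1: 2, 2: 2, 5: 3, 3: 1}

{1: 2, 2: 2, 5: 3, 3: 1}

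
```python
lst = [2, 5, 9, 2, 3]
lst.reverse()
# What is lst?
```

[3, 2, 9, 5, 2]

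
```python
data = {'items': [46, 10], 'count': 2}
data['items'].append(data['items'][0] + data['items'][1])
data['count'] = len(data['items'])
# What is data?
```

After line 1: data = {'items': [46, 10], 'count': 2}
After line 2 (append 46 + 10 = 56): data = {'items': [46, 10, 56], 'count': 2}
After line 3 (count = len(items) = 3): data = {'items': [46, 10, 56], 'count': 3}

{'items': [46, 10, 56], 'count': 3}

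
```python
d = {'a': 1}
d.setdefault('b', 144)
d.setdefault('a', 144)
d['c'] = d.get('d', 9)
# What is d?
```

After line 1: d = {'a': 1}
After line 2 (setdefault adds 'b'=144): d = {'a': 1, 'b': 144}
After line 3 (setdefault 'a' no-op, already exists): d = {'a': 1, 'b': 144}
After line 4 (get('d', 9) returns default since 'd' not in d): d = {'a': 1, 'b': 144, 'c': 9}

{'a': 1, 'b': 144, 'c': 9}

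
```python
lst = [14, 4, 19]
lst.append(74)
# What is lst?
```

[14, 4, 19, 74]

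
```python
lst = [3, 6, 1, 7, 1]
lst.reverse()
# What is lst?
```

[1, 7, 1, 6, 3]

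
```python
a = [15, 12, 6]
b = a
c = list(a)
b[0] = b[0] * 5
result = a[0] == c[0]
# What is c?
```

After line 1: a = [15, 12, 6]
After line 2 (b = a, alias): a = [15, 12, 6], b = [15, 12, 6]
After line 3 (c = list(a) is a copy, new object): c = [15, 12, 6]
After line 4 (b[0] = 15 * 5 = 75; mutates shared a/b): a = b = [75, 12, 6], c = [15, 12, 6]
After line 5 (a[0] = 75, c[0] = 15; result = False)

[15, 12, 6]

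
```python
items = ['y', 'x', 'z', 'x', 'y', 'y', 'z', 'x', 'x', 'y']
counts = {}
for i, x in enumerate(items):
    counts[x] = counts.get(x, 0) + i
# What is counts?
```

Initial: counts = {}, items = ['y', 'x', 'z', 'x', 'y', 'y', 'z', 'x', 'x', 'y']
i=0, x='y': counts = {'y': 0}
i=1, x='x': counts = {'y': 0, 'x': 1}
i=2, x='z': counts = {'y': 0, 'x': 1, 'z': 2}
i=3, x='x': counts = {'y': 0, 'x': 4, 'z': 2}
i=4, x='y': counts = {'y': 4, 'x': 4, 'z': 2}
i=5, x='y': counts = {'y': 9, 'x': 4, 'z': 2}
i=6, x='z': counts = {'y': 9, 'x': 4, 'z': 8}
i=7, x='x': counts = {'y': 9, 'x': 11, 'z': 8}
i=8, x='x': counts = {'y': 9, 'x': 19, 'z': 8}
i=9, x='y': counts = {'y': 18, 'x': 19, 'z': 8}

{'y': 18, 'x': 19, 'z': 8}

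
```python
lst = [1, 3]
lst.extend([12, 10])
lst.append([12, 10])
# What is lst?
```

After line 1: lst = [1, 3]
After line 2 (extend unpacks [12, 10]): lst = [1, 3, 12, 10]
After line 3 (append adds [12, 10] as single element): lst = [1, 3, 12, 10, [12, 10]]

[1, 3, 12, 10, [12, 10]]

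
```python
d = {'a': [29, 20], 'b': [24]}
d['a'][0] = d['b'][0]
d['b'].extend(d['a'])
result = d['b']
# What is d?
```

After line 1: d = {'a': [29, 20], 'b': [24]}
After line 2 (a[0] = b[0] = 24): d = {'a': [24, 20], 'b': [24]}
After line 3 (b.extend(a) appends [24, 20]): d = {'a': [24, 20], 'b': [24, 24, 20]}
After line 4: result = d['b'] = [24, 24, 20]

{'a': [24, 20], 'b': [24, 24, 20]}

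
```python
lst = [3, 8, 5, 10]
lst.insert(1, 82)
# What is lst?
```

[3, 82, 8, 5, 10]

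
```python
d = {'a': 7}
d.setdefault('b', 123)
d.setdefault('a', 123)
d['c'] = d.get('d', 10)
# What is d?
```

After line 1: d = {'a': 7}
After line 2 (setdefault adds 'b'=123): d = {'a': 7, 'b': 123}
After line 3 (setdefault 'a' no-op, already exists): d = {'a': 7, 'b': 123}
After line 4 (get('d', 10) returns default since 'd' not in d): d = {'a': 7, 'b': 123, 'c': 10}

{'a': 7, 'b': 123, 'c': 10}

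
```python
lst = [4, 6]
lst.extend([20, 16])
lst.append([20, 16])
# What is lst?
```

After line 1: lst = [4, 6]
After line 2 (extend unpacks [20, 16]): lst = [4, 6, 20, 16]
After line 3 (append adds [20, 16] as single element): lst = [4, 6, 20, 16, [20, 16]]

[4, 6, 20, 16, [20, 16]]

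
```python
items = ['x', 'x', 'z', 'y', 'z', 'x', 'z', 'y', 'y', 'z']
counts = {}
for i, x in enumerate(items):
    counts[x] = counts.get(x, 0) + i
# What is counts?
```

Initial: counts = {}, items = ['x', 'x', 'z', 'y', 'z', 'x', 'z', 'y', 'y', 'z']
i=0, x='x': counts = {'x': 0}
i=1, x='x': counts = {'x': 1}
i=2, x='z': counts = {'x': 1, 'z': 2}
i=3, x='y': counts = {'x': 1, 'z': 2, 'y': 3}
i=4, x='z': counts = {'x': 1, 'z': 6, 'y': 3}
i=5, x='x': counts = {'x': 6, 'z': 6, 'y': 3}
i=6, x='z': counts = {'x': 6, 'z': 12, 'y': 3}
i=7, x='y': counts = {'x': 6, 'z': 12, 'y': 10}
i=8, x='y': counts = {'x': 6, 'z': 12, 'y': 18}
i=9, x='z': counts = {'x': 6, 'z': 21, 'y': 18}

{'x': 6, 'z': 21, 'y': 18}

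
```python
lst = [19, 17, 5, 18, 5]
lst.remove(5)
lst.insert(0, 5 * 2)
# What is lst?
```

After line 1: lst = [19, 17, 5, 18, 5]
After line 2 (remove first 5): lst = [19, 17, 18, 5]
After line 3 (insert 10 at index 0): lst = [10, 19, 17, 18, 5]

[10, 19, 17, 18, 5]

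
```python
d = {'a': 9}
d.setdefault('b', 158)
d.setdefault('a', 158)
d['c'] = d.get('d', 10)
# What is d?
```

After line 1: d = {'a': 9}
After line 2 (setdefault adds 'b'=158): d = {'a': 9, 'b': 158}
After line 3 (setdefault 'a' no-op, already exists): d = {'a': 9, 'b': 158}
After line 4 (get('d', 10) returns default since 'd' not in d): d = {'a': 9, 'b': 158, 'c': 10}

{'a': 9, 'b': 158, 'c': 10}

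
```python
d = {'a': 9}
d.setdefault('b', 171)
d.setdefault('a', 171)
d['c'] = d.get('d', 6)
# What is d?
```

After line 1: d = {'a': 9}
After line 2 (setdefault adds 'b'=171): d = {'a': 9, 'b': 171}
After line 3 (setdefault 'a' no-op, already exists): d = {'a': 9, 'b': 171}
After line 4 (get('d', 6) returns default since 'd' not in d): d = {'a': 9, 'b': 171, 'c': 6}

{'a': 9, 'b': 171, 'c': 6}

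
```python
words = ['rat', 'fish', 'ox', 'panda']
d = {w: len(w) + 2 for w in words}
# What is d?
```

{'rat': 5, 'fish': 6, 'ox': 4, 'panda': 7}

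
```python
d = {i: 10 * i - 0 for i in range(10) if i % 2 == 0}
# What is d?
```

{0: 0, 2: 20, 4: 40, 6: 60, 8: 80}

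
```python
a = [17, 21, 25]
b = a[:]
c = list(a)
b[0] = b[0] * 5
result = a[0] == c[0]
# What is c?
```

After line 1: a = [17, 21, 25]
After line 2 (b = a[:], copy): a = [17, 21, 25], b = [17, 21, 25]
After line 3 (c = list(a) is a copy, new object): c = [17, 21, 25]
After line 4 (b[0] = 17 * 5 = 85; only b mutates (copy)): a = [17, 21, 25], b = [85, 21, 25], c = [17, 21, 25]
After line 5 (a[0] = 17, c[0] = 17; result = True)

[17, 21, 25]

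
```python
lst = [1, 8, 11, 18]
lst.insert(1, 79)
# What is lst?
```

[1, 79, 8, 11, 18]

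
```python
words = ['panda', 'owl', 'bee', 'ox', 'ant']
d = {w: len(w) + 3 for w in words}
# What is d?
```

{'panda': 8, 'owl': 6, 'bee': 6, 'ox': 5, 'ant': 6}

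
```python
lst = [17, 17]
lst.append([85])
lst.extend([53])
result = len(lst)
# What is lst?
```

After line 1: lst = [17, 17]
After line 2 (append adds [85] as single element): lst = [17, 17, [85]]
After line 3 (extend unpacks [53], adds 53): lst = [17, 17, [85], 53]
After line 4: result = len(lst) = 4

[17, 17, [85], 53]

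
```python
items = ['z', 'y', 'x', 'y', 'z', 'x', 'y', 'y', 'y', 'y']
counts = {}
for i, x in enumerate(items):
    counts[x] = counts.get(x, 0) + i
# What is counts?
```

Initial: counts = {}, items = ['z', 'y', 'x', 'y', 'z', 'x', 'y', 'y', 'y', 'y']
i=0, x='z': counts = {'z': 0}
i=1, x='y': counts = {'z': 0, 'y': 1}
i=2, x='x': counts = {'z': 0, 'y': 1, 'x': 2}
i=3, x='y': counts = {'z': 0, 'y': 4, 'x': 2}
i=4, x='z': counts = {'z': 4, 'y': 4, 'x': 2}
i=5, x='x': counts = {'z': 4, 'y': 4, 'x': 7}
i=6, x='y': counts = {'z': 4, 'y': 10, 'x': 7}
i=7, x='y': counts = {'z': 4, 'y': 17, 'x': 7}
i=8, x='y': counts = {'z': 4, 'y': 25, 'x': 7}
i=9, x='y': counts = {'z': 4, 'y': 34, 'x': 7}

{'z': 4, 'y': 34, 'x': 7}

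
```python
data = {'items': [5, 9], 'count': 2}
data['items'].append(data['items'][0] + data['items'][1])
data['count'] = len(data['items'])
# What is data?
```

After line 1: data = {'items': [5, 9], 'count': 2}
After line 2 (append 5 + 9 = 14): data = {'items': [5, 9, 14], 'count': 2}
After line 3 (count = len(items) = 3): data = {'items': [5, 9, 14], 'count': 3}

{'items': [5, 9, 14], 'count': 3}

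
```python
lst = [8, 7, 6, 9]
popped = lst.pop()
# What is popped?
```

9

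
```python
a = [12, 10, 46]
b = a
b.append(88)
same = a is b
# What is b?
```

After line 1: a = [12, 10, 46]
After line 2 (b = a is an alias, same object): a = [12, 10, 46], b = [12, 10, 46]
After line 3 (b.append mutates the shared list): a = [12, 10, 46, 88], b = [12, 10, 46, 88]
After line 4 (same = a is b; same object -> True): same = True

[12, 10, 46, 88]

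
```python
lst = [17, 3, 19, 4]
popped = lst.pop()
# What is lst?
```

[17, 3, 19]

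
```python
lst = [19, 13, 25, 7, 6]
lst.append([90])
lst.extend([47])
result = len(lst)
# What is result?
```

After line 1: lst = [19, 13, 25, 7, 6]
After line 2 (append adds [90] as single element): lst = [19, 13, 25, 7, 6, [90]]
After line 3 (extend unpacks [47], adds 47): lst = [19, 13, 25, 7, 6, [90], 47]
After line 4: result = len(lst) = 7

7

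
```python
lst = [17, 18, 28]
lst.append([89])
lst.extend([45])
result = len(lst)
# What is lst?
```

After line 1: lst = [17, 18, 28]
After line 2 (append adds [89] as single element): lst = [17, 18, 28, [89]]
After line 3 (extend unpacks [45], adds 45): lst = [17, 18, 28, [89], 45]
After line 4: result = len(lst) = 5

[17, 18, 28, [89], 45]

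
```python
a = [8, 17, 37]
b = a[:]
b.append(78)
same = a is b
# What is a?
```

After line 1: a = [8, 17, 37]
After line 2 (b = a[:] is a shallow copy, new object): a = [8, 17, 37], b = [8, 17, 37]
After line 3 (append only mutates b): a = [8, 17, 37], b = [8, 17, 37, 78]
After line 4 (same = a is b; different objects -> False): same = False

[8, 17, 37]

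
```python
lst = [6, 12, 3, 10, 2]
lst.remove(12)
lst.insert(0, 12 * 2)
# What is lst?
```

After line 1: lst = [6, 12, 3, 10, 2]
After line 2 (remove first 12): lst = [6, 3, 10, 2]
After line 3 (insert 24 at index 0): lst = [24, 6, 3, 10, 2]

[24, 6, 3, 10, 2]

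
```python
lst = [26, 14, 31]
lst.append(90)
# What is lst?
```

[26, 14, 31, 90]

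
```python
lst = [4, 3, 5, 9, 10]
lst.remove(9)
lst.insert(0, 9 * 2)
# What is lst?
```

After line 1: lst = [4, 3, 5, 9, 10]
After line 2 (remove first 9): lst = [4, 3, 5, 10]
After line 3 (insert 18 at index 0): lst = [18, 4, 3, 5, 10]

[18, 4, 3, 5, 10]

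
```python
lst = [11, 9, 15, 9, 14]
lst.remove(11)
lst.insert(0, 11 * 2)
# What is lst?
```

After line 1: lst = [11, 9, 15, 9, 14]
After line 2 (remove first 11): lst = [9, 15, 9, 14]
After line 3 (insert 22 at index 0): lst = [22, 9, 15, 9, 14]

[22, 9, 15, 9, 14]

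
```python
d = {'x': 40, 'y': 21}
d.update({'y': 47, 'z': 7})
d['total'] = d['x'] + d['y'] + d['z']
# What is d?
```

After line 1: d = {'x': 40, 'y': 21}
After line 2 (y overwritten, z added): d = {'x': 40, 'y': 47, 'z': 7}
After line 3 (total = 40 + 47 + 7 = 94): d = {'x': 40, 'y': 47, 'z': 7, 'total': 94}

{'x': 40, 'y': 47, 'z': 7, 'total': 94}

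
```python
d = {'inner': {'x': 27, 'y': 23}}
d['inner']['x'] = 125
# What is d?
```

After line 1: d = {'inner': {'x': 27, 'y': 23}}
After line 2 (inner x overwritten): d = {'inner': {'x': 125, 'y': 23}}

{'inner': {'x': 125, 'y': 23}}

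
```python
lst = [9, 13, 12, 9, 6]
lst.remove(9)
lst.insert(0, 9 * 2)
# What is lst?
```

After line 1: lst = [9, 13, 12, 9, 6]
After line 2 (remove first 9): lst = [13, 12, 9, 6]
After line 3 (insert 18 at index 0): lst = [18, 13, 12, 9, 6]

[18, 13, 12, 9, 6]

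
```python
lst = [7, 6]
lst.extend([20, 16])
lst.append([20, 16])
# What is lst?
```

After line 1: lst = [7, 6]
After line 2 (extend unpacks [20, 16]): lst = [7, 6, 20, 16]
After line 3 (append adds [20, 16] as single element): lst = [7, 6, 20, 16, [20, 16]]

[7, 6, 20, 16, [20, 16]]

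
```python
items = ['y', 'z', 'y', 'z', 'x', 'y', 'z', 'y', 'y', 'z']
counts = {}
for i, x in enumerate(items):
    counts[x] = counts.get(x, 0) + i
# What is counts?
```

Initial: counts = {}, items = ['y', 'z', 'y', 'z', 'x', 'y', 'z', 'y', 'y', 'z']
i=0, x='y': counts = {'y': 0}
i=1, x='z': counts = {'y': 0, 'z': 1}
i=2, x='y': counts = {'y': 2, 'z': 1}
i=3, x='z': counts = {'y': 2, 'z': 4}
i=4, x='x': counts = {'y': 2, 'z': 4, 'x': 4}
i=5, x='y': counts = {'y': 7, 'z': 4, 'x': 4}
i=6, x='z': counts = {'y': 7, 'z': 10, 'x': 4}
i=7, x='y': counts = {'y': 14, 'z': 10, 'x': 4}
i=8, x='y': counts = {'y': 22, 'z': 10, 'x': 4}
i=9, x='z': counts = {'y': 22, 'z': 19, 'x': 4}

{'y': 22, 'z': 19, 'x': 4}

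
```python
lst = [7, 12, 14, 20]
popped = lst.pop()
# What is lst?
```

[7, 12, 14]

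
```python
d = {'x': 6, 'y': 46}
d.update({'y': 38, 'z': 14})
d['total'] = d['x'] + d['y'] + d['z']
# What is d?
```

After line 1: d = {'x': 6, 'y': 46}
After line 2 (y overwritten, z added): d = {'x': 6, 'y': 38, 'z': 14}
After line 3 (total = 6 + 38 + 14 = 58): d = {'x': 6, 'y': 38, 'z': 14, 'total': 58}

{'x': 6, 'y': 38, 'z': 14, 'total': 58}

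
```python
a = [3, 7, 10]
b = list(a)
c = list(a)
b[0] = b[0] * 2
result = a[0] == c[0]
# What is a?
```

After line 1: a = [3, 7, 10]
After line 2 (b = list(a), copy): a = [3, 7, 10], b = [3, 7, 10]
After line 3 (c = list(a) is a copy, new object): c = [3, 7, 10]
After line 4 (b[0] = 3 * 2 = 6; only b mutates (copy)): a = [3, 7, 10], b = [6, 7, 10], c = [3, 7, 10]
After line 5 (a[0] = 3, c[0] = 3; result = True)

[3, 7, 10]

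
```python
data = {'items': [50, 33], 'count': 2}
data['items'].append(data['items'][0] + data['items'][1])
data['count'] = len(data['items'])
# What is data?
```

After line 1: data = {'items': [50, 33], 'count': 2}
After line 2 (append 50 + 33 = 83): data = {'items': [50, 33, 83], 'count': 2}
After line 3 (count = len(items) = 3): data = {'items': [50, 33, 83], 'count': 3}

{'items': [50, 33, 83], 'count': 3}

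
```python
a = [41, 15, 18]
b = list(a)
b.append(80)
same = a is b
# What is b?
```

After line 1: a = [41, 15, 18]
After line 2 (b = list(a) is a shallow copy, new object): a = [41, 15, 18], b = [41, 15, 18]
After line 3 (append only mutates b): a = [41, 15, 18], b = [41, 15, 18, 80]
After line 4 (same = a is b; different objects -> False): same = False

[41, 15, 18, 80]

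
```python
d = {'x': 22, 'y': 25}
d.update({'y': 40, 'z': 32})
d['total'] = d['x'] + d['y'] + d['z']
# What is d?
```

After line 1: d = {'x': 22, 'y': 25}
After line 2 (y overwritten, z added): d = {'x': 22, 'y': 40, 'z': 32}
After line 3 (total = 22 + 40 + 32 = 94): d = {'x': 22, 'y': 40, 'z': 32, 'total': 94}

{'x': 22, 'y': 40, 'z': 32, 'total': 94}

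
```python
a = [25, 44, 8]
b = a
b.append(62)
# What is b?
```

After line 1: a = [25, 44, 8]
After line 2 (b = a is an alias, same object): a = [25, 44, 8], b = [25, 44, 8]
After line 3 (b.append mutates the shared list): a = [25, 44, 8, 62], b = [25, 44, 8, 62]

[25, 44, 8, 62]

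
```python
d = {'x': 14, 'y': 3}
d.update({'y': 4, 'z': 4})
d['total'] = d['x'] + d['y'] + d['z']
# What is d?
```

After line 1: d = {'x': 14, 'y': 3}
After line 2 (y overwritten, z added): d = {'x': 14, 'y': 4, 'z': 4}
After line 3 (total = 14 + 4 + 4 = 22): d = {'x': 14, 'y': 4, 'z': 4, 'total': 22}

{'x': 14, 'y': 4, 'z': 4, 'total': 22}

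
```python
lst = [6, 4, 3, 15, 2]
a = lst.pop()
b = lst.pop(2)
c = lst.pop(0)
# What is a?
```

After line 1: lst = [6, 4, 3, 15, 2]
After line 2 (pop() -> a = 2): lst = [6, 4, 3, 15]
After line 3 (pop(2) -> b = 3): lst = [6, 4, 15]
After line 4 (pop(0) -> c = 6): lst = [4, 15]

2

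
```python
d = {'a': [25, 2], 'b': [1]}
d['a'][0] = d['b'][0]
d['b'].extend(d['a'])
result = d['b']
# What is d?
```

After line 1: d = {'a': [25, 2], 'b': [1]}
After line 2 (a[0] = b[0] = 1): d = {'a': [1, 2], 'b': [1]}
After line 3 (b.extend(a) appends [1, 2]): d = {'a': [1, 2], 'b': [1, 1, 2]}
After line 4: result = d['b'] = [1, 1, 2]

{'a': [1, 2], 'b': [1, 1, 2]}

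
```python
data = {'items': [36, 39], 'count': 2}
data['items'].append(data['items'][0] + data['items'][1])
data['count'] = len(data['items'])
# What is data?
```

After line 1: data = {'items': [36, 39], 'count': 2}
After line 2 (append 36 + 39 = 75): data = {'items': [36, 39, 75], 'count': 2}
After line 3 (count = len(items) = 3): data = {'items': [36, 39, 75], 'count': 3}

{'items': [36, 39, 75], 'count': 3}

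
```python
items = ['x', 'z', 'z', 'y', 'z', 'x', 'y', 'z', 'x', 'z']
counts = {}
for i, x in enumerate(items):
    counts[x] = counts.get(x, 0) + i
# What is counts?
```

Initial: counts = {}, items = ['x', 'z', 'z', 'y', 'z', 'x', 'y', 'z', 'x', 'z']
i=0, x='x': counts = {'x': 0}
i=1, x='z': counts = {'x': 0, 'z': 1}
i=2, x='z': counts = {'x': 0, 'z': 3}
i=3, x='y': counts = {'x': 0, 'z': 3, 'y': 3}
i=4, x='z': counts = {'x': 0, 'z': 7, 'y': 3}
i=5, x='x': counts = {'x': 5, 'z': 7, 'y': 3}
i=6, x='y': counts = {'x': 5, 'z': 7, 'y': 9}
i=7, x='z': counts = {'x': 5, 'z': 14, 'y': 9}
i=8, x='x': counts = {'x': 13, 'z': 14, 'y': 9}
i=9, x='z': counts = {'x': 13, 'z': 23, 'y': 9}

{'x': 13, 'z': 23, 'y': 9}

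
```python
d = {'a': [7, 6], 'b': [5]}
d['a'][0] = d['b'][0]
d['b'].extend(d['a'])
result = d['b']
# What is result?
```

After line 1: d = {'a': [7, 6], 'b': [5]}
After line 2 (a[0] = b[0] = 5): d = {'a': [5, 6], 'b': [5]}
After line 3 (b.extend(a) appends [5, 6]): d = {'a': [5, 6], 'b': [5, 5, 6]}
After line 4: result = d['b'] = [5, 5, 6]

[5, 5, 6]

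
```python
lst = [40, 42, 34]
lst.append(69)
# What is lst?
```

[40, 42, 34, 69]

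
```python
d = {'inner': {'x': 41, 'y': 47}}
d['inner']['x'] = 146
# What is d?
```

After line 1: d = {'inner': {'x': 41, 'y': 47}}
After line 2 (inner x overwritten): d = {'inner': {'x': 146, 'y': 47}}

{'inner': {'x': 146, 'y': 47}}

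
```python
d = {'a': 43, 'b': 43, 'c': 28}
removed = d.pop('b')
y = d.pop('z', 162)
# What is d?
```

After line 1: d = {'a': 43, 'b': 43, 'c': 28}
After line 2 (pop 'b' returns 43): d = {'a': 43, 'c': 28}, removed = 43
After line 3 (pop 'z' missing, returns default 162): d = {'a': 43, 'c': 28}, y = 162

{'a': 43, 'c': 28}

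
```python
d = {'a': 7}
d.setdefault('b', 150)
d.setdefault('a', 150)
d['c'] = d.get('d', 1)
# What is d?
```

After line 1: d = {'a': 7}
After line 2 (setdefault adds 'b'=150): d = {'a': 7, 'b': 150}
After line 3 (setdefault 'a' no-op, already exists): d = {'a': 7, 'b': 150}
After line 4 (get('d', 1) returns default since 'd' not in d): d = {'a': 7, 'b': 150, 'c': 1}

{'a': 7, 'b': 150, 'c': 1}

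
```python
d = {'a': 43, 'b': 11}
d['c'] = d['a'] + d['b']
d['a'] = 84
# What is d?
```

After line 1: d = {'a': 43, 'b': 11}
After line 2 (d['c'] = 43 + 11): d = {'a': 43, 'b': 11, 'c': 54}
After line 3: d = {'a': 84, 'b': 11, 'c': 54}

{'a': 84, 'b': 11, 'c': 54}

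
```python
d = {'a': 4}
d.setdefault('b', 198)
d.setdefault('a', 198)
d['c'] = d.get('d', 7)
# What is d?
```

After line 1: d = {'a': 4}
After line 2 (setdefault adds 'b'=198): d = {'a': 4, 'b': 198}
After line 3 (setdefault 'a' no-op, already exists): d = {'a': 4, 'b': 198}
After line 4 (get('d', 7) returns default since 'd' not in d): d = {'a': 4, 'b': 198, 'c': 7}

{'a': 4, 'b': 198, 'c': 7}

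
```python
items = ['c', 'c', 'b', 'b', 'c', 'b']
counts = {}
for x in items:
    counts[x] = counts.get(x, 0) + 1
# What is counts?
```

Initial: counts = {}, items = ['c', 'c', 'b', 'b', 'c', 'b']
See 'c': counts = {'c': 1}
See 'c': counts = {'c': 2}
See 'b': counts = {'c': 2, 'b': 1}
See 'b': counts = {'c': 2, 'b': 2}
See 'c': counts = {'c': 3, 'b': 2}
See 'b': counts = {'c': 3, 'b': 3}

{'c': 3, 'b': 3}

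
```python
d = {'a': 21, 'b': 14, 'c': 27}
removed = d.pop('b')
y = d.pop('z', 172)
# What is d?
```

After line 1: d = {'a': 21, 'b': 14, 'c': 27}
After line 2 (pop 'b' returns 14): d = {'a': 21, 'c': 27}, removed = 14
After line 3 (pop 'z' missing, returns default 172): d = {'a': 21, 'c': 27}, y = 172

{'a': 21, 'c': 27}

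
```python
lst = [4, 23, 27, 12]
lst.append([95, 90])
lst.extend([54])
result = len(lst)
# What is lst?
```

After line 1: lst = [4, 23, 27, 12]
After line 2 (append adds [95, 90] as single element): lst = [4, 23, 27, 12, [95, 90]]
After line 3 (extend unpacks [54], adds 54): lst = [4, 23, 27, 12, [95, 90], 54]
After line 4: result = len(lst) = 6

[4, 23, 27, 12, [95, 90], 54]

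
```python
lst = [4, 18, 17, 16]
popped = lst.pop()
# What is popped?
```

16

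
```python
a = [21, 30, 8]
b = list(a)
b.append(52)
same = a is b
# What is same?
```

After line 1: a = [21, 30, 8]
After line 2 (b = list(a) is a shallow copy, new object): a = [21, 30, 8], b = [21, 30, 8]
After line 3 (append only mutates b): a = [21, 30, 8], b = [21, 30, 8, 52]
After line 4 (same = a is b; different objects -> False): same = False

False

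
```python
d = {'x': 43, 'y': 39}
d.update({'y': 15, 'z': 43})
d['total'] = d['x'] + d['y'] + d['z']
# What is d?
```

After line 1: d = {'x': 43, 'y': 39}
After line 2 (y overwritten, z added): d = {'x': 43, 'y': 15, 'z': 43}
After line 3 (total = 43 + 15 + 43 = 101): d = {'x': 43, 'y': 15, 'z': 43, 'total': 101}

{'x': 43, 'y': 15, 'z': 43, 'total': 101}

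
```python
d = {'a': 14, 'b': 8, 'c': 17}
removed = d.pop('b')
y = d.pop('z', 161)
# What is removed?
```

After line 1: d = {'a': 14, 'b': 8, 'c': 17}
After line 2 (pop 'b' returns 8): d = {'a': 14, 'c': 17}, removed = 8
After line 3 (pop 'z' missing, returns default 161): d = {'a': 14, 'c': 17}, y = 161

8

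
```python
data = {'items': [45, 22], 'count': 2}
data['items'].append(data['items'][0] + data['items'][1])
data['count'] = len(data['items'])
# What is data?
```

After line 1: data = {'items': [45, 22], 'count': 2}
After line 2 (append 45 + 22 = 67): data = {'items': [45, 22, 67], 'count': 2}
After line 3 (count = len(items) = 3): data = {'items': [45, 22, 67], 'count': 3}

{'items': [45, 22, 67], 'count': 3}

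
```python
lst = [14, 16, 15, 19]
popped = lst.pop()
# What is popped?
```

19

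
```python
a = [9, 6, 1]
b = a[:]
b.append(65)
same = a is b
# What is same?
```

After line 1: a = [9, 6, 1]
After line 2 (b = a[:] is a shallow copy, new object): a = [9, 6, 1], b = [9, 6, 1]
After line 3 (append only mutates b): a = [9, 6, 1], b = [9, 6, 1, 65]
After line 4 (same = a is b; different objects -> False): same = False

False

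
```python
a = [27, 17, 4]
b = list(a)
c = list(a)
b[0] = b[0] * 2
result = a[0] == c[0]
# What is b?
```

After line 1: a = [27, 17, 4]
After line 2 (b = list(a), copy): a = [27, 17, 4], b = [27, 17, 4]
After line 3 (c = list(a) is a copy, new object): c = [27, 17, 4]
After line 4 (b[0] = 27 * 2 = 54; only b mutates (copy)): a = [27, 17, 4], b = [54, 17, 4], c = [27, 17, 4]
After line 5 (a[0] = 27, c[0] = 27; result = True)

[54, 17, 4]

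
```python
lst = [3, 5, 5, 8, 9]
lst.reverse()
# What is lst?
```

[9, 8, 5, 5, 3]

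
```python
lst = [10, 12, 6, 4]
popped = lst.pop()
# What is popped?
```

4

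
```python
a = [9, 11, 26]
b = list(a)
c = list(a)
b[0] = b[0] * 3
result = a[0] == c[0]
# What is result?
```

After line 1: a = [9, 11, 26]
After line 2 (b = list(a), copy): a = [9, 11, 26], b = [9, 11, 26]
After line 3 (c = list(a) is a copy, new object): c = [9, 11, 26]
After line 4 (b[0] = 9 * 3 = 27; only b mutates (copy)): a = [9, 11, 26], b = [27, 11, 26], c = [9, 11, 26]
After line 5 (a[0] = 9, c[0] = 9; result = True)

True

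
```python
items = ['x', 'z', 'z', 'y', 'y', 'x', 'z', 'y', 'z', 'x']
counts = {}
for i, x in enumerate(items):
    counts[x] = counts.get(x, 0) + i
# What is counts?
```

Initial: counts = {}, items = ['x', 'z', 'z', 'y', 'y', 'x', 'z', 'y', 'z', 'x']
i=0, x='x': counts = {'x': 0}
i=1, x='z': counts = {'x': 0, 'z': 1}
i=2, x='z': counts = {'x': 0, 'z': 3}
i=3, x='y': counts = {'x': 0, 'z': 3, 'y': 3}
i=4, x='y': counts = {'x': 0, 'z': 3, 'y': 7}
i=5, x='x': counts = {'x': 5, 'z': 3, 'y': 7}
i=6, x='z': counts = {'x': 5, 'z': 9, 'y': 7}
i=7, x='y': counts = {'x': 5, 'z': 9, 'y': 14}
i=8, x='z': counts = {'x': 5, 'z': 17, 'y': 14}
i=9, x='x': counts = {'x': 14, 'z': 17, 'y': 14}

{'x': 14, 'z': 17, 'y': 14}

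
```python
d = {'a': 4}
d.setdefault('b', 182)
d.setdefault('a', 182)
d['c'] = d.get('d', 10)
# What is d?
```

After line 1: d = {'a': 4}
After line 2 (setdefault adds 'b'=182): d = {'a': 4, 'b': 182}
After line 3 (setdefault 'a' no-op, already exists): d = {'a': 4, 'b': 182}
After line 4 (get('d', 10) returns default since 'd' not in d): d = {'a': 4, 'b': 182, 'c': 10}

{'a': 4, 'b': 182, 'c': 10}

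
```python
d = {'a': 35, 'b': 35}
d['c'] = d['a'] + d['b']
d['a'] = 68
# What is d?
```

After line 1: d = {'a': 35, 'b': 35}
After line 2 (d['c'] = 35 + 35): d = {'a': 35, 'b': 35, 'c': 70}
After line 3: d = {'a': 68, 'b': 35, 'c': 70}

{'a': 68, 'b': 35, 'c': 70}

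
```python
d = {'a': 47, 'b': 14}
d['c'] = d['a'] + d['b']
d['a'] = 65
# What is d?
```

After line 1: d = {'a': 47, 'b': 14}
After line 2 (d['c'] = 47 + 14): d = {'a': 47, 'b': 14, 'c': 61}
After line 3: d = {'a': 65, 'b': 14, 'c': 61}

{'a': 65, 'b': 14, 'c': 61}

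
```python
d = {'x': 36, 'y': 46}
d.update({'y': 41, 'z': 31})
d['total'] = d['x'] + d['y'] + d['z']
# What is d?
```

After line 1: d = {'x': 36, 'y': 46}
After line 2 (y overwritten, z added): d = {'x': 36, 'y': 41, 'z': 31}
After line 3 (total = 36 + 41 + 31 = 108): d = {'x': 36, 'y': 41, 'z': 31, 'total': 108}

{'x': 36, 'y': 41, 'z': 31, 'total': 108}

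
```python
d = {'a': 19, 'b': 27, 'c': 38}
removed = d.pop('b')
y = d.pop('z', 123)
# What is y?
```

After line 1: d = {'a': 19, 'b': 27, 'c': 38}
After line 2 (pop 'b' returns 27): d = {'a': 19, 'c': 38}, removed = 27
After line 3 (pop 'z' missing, returns default 123): d = {'a': 19, 'c': 38}, y = 123

123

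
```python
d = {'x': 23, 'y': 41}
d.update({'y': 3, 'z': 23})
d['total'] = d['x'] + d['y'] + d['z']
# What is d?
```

After line 1: d = {'x': 23, 'y': 41}
After line 2 (y overwritten, z added): d = {'x': 23, 'y': 3, 'z': 23}
After line 3 (total = 23 + 3 + 23 = 49): d = {'x': 23, 'y': 3, 'z': 23, 'total': 49}

{'x': 23, 'y': 3, 'z': 23, 'total': 49}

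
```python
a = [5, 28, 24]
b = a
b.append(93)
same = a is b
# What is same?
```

After line 1: a = [5, 28, 24]
After line 2 (b = a is an alias, same object): a = [5, 28, 24], b = [5, 28, 24]
After line 3 (b.append mutates the shared list): a = [5, 28, 24, 93], b = [5, 28, 24, 93]
After line 4 (same = a is b; same object -> True): same = True

True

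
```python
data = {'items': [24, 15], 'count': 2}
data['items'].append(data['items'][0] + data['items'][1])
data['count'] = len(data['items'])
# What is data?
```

After line 1: data = {'items': [24, 15], 'count': 2}
After line 2 (append 24 + 15 = 39): data = {'items': [24, 15, 39], 'count': 2}
After line 3 (count = len(items) = 3): data = {'items': [24, 15, 39], 'count': 3}

{'items': [24, 15, 39], 'count': 3}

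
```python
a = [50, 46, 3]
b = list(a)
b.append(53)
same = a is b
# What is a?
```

After line 1: a = [50, 46, 3]
After line 2 (b = list(a) is a shallow copy, new object): a = [50, 46, 3], b = [50, 46, 3]
After line 3 (append only mutates b): a = [50, 46, 3], b = [50, 46, 3, 53]
After line 4 (same = a is b; different objects -> False): same = False

[50, 46, 3]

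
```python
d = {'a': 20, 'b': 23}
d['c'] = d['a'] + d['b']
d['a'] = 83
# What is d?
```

After line 1: d = {'a': 20, 'b': 23}
After line 2 (d['c'] = 20 + 23): d = {'a': 20, 'b': 23, 'c': 43}
After line 3: d = {'a': 83, 'b': 23, 'c': 43}

{'a': 83, 'b': 23, 'c': 43}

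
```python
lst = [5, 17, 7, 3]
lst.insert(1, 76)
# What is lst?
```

[5, 76, 17, 7, 3]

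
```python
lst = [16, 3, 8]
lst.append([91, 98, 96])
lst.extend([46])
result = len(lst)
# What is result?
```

After line 1: lst = [16, 3, 8]
After line 2 (append adds [91, 98, 96] as single element): lst = [16, 3, 8, [91, 98, 96]]
After line 3 (extend unpacks [46], adds 46): lst = [16, 3, 8, [91, 98, 96], 46]
After line 4: result = len(lst) = 5

5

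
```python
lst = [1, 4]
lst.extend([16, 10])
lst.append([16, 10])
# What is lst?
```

After line 1: lst = [1, 4]
After line 2 (extend unpacks [16, 10]): lst = [1, 4, 16, 10]
After line 3 (append adds [16, 10] as single element): lst = [1, 4, 16, 10, [16, 10]]

[1, 4, 16, 10, [16, 10]]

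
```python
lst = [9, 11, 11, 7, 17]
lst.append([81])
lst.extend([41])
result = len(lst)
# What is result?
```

After line 1: lst = [9, 11, 11, 7, 17]
After line 2 (append adds [81] as single element): lst = [9, 11, 11, 7, 17, [81]]
After line 3 (extend unpacks [41], adds 41): lst = [9, 11, 11, 7, 17, [81], 41]
After line 4: result = len(lst) = 7

7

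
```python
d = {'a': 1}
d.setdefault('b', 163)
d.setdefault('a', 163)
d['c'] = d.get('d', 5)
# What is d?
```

After line 1: d = {'a': 1}
After line 2 (setdefault adds 'b'=163): d = {'a': 1, 'b': 163}
After line 3 (setdefault 'a' no-op, already exists): d = {'a': 1, 'b': 163}
After line 4 (get('d', 5) returns default since 'd' not in d): d = {'a': 1, 'b': 163, 'c': 5}

{'a': 1, 'b': 163, 'c': 5}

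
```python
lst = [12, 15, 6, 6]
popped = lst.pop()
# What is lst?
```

[12, 15, 6]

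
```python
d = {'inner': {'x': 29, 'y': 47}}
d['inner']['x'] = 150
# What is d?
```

After line 1: d = {'inner': {'x': 29, 'y': 47}}
After line 2 (inner x overwritten): d = {'inner': {'x': 150, 'y': 47}}

{'inner': {'x': 150, 'y': 47}}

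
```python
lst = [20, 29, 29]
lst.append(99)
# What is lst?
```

[20, 29, 29, 99]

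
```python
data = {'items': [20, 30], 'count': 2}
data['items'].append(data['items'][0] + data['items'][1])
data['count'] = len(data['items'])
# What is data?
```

After line 1: data = {'items': [20, 30], 'count': 2}
After line 2 (append 20 + 30 = 50): data = {'items': [20, 30, 50], 'count': 2}
After line 3 (count = len(items) = 3): data = {'items': [20, 30, 50], 'count': 3}

{'items': [20, 30, 50], 'count': 3}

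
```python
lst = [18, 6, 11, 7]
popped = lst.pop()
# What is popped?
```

7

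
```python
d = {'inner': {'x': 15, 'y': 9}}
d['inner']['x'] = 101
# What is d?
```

After line 1: d = {'inner': {'x': 15, 'y': 9}}
After line 2 (inner x overwritten): d = {'inner': {'x': 101, 'y': 9}}

{'inner': {'x': 101, 'y': 9}}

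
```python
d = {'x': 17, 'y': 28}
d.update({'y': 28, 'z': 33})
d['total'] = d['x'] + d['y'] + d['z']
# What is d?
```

After line 1: d = {'x': 17, 'y': 28}
After line 2 (y overwritten, z added): d = {'x': 17, 'y': 28, 'z': 33}
After line 3 (total = 17 + 28 + 33 = 78): d = {'x': 17, 'y': 28, 'z': 33, 'total': 78}

{'x': 17, 'y': 28, 'z': 33, 'total': 78}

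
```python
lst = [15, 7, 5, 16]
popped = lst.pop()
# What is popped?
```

16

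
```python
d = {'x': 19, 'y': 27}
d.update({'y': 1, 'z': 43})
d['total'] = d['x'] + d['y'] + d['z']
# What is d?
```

After line 1: d = {'x': 19, 'y': 27}
After line 2 (y overwritten, z added): d = {'x': 19, 'y': 1, 'z': 43}
After line 3 (total = 19 + 1 + 43 = 63): d = {'x': 19, 'y': 1, 'z': 43, 'total': 63}

{'x': 19, 'y': 1, 'z': 43, 'total': 63}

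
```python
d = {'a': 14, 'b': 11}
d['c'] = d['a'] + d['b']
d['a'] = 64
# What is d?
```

After line 1: d = {'a': 14, 'b': 11}
After line 2 (d['c'] = 14 + 11): d = {'a': 14, 'b': 11, 'c': 25}
After line 3: d = {'a': 64, 'b': 11, 'c': 25}

{'a': 64, 'b': 11, 'c': 25}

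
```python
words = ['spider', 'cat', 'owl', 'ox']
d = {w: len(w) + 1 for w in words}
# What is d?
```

{'spider': 7, 'cat': 4, 'owl': 4, 'ox': 3}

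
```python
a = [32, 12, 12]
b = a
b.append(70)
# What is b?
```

After line 1: a = [32, 12, 12]
After line 2 (b = a is an alias, same object): a = [32, 12, 12], b = [32, 12, 12]
After line 3 (b.append mutates the shared list): a = [32, 12, 12, 70], b = [32, 12, 12, 70]

[32, 12, 12, 70]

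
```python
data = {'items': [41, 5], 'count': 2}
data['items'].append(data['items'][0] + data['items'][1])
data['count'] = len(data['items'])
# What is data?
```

After line 1: data = {'items': [41, 5], 'count': 2}
After line 2 (append 41 + 5 = 46): data = {'items': [41, 5, 46], 'count': 2}
After line 3 (count = len(items) = 3): data = {'items': [41, 5, 46], 'count': 3}

{'items': [41, 5, 46], 'count': 3}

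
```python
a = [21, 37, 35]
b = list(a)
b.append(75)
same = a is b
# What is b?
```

After line 1: a = [21, 37, 35]
After line 2 (b = list(a) is a shallow copy, new object): a = [21, 37, 35], b = [21, 37, 35]
After line 3 (append only mutates b): a = [21, 37, 35], b = [21, 37, 35, 75]
After line 4 (same = a is b; different objects -> False): same = False

[21, 37, 35, 75]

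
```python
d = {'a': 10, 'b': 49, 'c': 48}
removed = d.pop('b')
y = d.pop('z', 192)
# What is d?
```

After line 1: d = {'a': 10, 'b': 49, 'c': 48}
After line 2 (pop 'b' returns 49): d = {'a': 10, 'c': 48}, removed = 49
After line 3 (pop 'z' missing, returns default 192): d = {'a': 10, 'c': 48}, y = 192

{'a': 10, 'c': 48}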